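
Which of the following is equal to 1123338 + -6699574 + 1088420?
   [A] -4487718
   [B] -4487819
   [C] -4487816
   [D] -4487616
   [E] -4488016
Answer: C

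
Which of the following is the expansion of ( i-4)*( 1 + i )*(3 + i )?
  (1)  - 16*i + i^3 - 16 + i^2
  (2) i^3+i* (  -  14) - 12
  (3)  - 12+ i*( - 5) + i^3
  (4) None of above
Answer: 4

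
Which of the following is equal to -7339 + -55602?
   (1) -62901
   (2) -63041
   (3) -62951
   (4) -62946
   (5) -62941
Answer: 5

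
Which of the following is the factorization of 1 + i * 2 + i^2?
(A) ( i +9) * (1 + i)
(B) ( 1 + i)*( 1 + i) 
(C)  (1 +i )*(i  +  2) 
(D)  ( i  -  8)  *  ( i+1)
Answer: B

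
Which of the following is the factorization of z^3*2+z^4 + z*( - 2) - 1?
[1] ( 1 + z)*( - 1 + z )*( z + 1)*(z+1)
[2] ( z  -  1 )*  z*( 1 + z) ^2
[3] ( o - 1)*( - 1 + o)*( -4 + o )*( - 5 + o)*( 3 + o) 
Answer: 1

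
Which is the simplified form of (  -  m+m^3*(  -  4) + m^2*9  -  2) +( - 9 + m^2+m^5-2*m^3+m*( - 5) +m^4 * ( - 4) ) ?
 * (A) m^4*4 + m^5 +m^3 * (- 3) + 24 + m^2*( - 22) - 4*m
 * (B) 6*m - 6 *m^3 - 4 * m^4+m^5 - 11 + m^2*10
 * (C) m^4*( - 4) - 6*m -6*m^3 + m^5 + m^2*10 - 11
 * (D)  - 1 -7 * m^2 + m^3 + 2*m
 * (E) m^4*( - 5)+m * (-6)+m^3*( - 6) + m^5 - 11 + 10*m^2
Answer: C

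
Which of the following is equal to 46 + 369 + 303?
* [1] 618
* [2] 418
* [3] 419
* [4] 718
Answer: 4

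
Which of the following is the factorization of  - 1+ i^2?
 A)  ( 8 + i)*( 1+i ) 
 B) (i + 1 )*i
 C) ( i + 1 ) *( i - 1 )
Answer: C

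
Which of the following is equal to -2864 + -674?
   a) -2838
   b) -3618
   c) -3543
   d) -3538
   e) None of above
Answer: d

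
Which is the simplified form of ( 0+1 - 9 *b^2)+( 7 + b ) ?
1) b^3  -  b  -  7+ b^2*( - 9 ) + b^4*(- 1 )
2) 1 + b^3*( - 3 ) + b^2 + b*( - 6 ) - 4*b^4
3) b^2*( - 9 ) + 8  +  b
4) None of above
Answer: 3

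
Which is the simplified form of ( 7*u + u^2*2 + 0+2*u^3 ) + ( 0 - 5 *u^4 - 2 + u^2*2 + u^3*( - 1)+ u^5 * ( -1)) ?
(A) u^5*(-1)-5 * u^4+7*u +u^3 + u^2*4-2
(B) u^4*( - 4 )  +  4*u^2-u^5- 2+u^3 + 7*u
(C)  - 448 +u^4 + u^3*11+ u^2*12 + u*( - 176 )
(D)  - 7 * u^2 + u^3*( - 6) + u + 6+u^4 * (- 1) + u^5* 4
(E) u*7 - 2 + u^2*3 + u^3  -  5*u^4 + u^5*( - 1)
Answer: A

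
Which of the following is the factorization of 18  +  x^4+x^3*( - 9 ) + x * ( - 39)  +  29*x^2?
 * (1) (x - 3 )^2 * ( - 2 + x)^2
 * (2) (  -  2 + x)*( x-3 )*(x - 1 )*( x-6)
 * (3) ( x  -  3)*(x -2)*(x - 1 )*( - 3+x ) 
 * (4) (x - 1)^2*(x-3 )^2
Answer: 3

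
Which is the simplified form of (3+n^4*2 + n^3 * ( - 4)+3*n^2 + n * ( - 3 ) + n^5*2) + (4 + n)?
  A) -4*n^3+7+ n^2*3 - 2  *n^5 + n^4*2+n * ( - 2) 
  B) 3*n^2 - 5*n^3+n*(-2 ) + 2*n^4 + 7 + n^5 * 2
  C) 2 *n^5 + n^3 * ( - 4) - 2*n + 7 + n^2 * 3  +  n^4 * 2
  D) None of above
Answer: C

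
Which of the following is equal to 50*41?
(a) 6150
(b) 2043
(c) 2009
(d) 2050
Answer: d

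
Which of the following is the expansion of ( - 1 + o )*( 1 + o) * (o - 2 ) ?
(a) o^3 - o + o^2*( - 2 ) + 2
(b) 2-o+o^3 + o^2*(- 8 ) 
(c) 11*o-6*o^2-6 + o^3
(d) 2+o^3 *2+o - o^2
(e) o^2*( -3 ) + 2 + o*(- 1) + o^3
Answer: a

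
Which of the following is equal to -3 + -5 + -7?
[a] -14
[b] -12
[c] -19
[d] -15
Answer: d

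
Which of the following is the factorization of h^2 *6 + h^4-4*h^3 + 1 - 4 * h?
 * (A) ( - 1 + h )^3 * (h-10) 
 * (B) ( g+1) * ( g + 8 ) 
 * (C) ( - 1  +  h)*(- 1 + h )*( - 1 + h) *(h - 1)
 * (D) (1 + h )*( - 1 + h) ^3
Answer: C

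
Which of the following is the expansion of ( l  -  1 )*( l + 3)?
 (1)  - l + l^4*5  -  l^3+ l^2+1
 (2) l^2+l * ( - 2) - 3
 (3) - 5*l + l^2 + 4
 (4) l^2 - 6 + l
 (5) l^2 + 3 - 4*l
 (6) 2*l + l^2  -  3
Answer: 6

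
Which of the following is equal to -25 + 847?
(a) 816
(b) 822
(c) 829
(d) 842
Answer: b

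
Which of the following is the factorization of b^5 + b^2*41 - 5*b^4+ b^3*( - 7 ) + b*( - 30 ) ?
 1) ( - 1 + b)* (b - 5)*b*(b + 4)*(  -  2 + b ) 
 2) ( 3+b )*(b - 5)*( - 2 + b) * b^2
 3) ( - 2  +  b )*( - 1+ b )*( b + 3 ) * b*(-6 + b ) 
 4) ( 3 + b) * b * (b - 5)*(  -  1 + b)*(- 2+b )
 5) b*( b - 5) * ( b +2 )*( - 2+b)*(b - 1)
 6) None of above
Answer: 4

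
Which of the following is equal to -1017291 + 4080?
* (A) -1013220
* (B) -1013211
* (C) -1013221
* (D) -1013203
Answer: B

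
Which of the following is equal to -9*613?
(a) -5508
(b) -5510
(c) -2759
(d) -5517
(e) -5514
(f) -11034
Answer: d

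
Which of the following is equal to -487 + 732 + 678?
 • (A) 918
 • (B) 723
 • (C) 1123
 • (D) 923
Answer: D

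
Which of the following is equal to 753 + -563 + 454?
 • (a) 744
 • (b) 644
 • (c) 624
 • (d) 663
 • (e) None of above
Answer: b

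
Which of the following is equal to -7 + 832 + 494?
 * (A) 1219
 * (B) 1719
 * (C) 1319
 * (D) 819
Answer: C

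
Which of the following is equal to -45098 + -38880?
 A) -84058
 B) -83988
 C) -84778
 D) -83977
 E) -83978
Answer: E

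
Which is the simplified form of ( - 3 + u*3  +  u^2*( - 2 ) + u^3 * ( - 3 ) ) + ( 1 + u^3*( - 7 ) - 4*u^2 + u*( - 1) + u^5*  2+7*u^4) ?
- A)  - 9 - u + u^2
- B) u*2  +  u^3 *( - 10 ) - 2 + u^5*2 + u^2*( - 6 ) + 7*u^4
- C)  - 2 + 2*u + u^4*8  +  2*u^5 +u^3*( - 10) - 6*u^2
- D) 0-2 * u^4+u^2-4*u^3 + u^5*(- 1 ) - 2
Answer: B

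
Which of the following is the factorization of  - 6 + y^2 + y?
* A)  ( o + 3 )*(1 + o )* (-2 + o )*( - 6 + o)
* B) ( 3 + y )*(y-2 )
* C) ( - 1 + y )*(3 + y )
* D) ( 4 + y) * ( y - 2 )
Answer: B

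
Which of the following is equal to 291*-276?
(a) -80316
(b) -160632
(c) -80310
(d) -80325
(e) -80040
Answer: a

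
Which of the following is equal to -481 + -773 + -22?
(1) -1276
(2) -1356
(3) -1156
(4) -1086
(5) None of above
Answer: 1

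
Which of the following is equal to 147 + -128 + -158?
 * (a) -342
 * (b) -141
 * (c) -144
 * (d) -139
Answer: d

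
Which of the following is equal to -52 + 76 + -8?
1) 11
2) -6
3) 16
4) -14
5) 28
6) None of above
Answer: 3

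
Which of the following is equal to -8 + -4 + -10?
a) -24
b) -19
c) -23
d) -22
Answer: d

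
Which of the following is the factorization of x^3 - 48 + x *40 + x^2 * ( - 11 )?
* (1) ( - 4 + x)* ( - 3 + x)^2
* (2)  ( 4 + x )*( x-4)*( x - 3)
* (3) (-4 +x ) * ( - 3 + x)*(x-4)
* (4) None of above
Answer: 3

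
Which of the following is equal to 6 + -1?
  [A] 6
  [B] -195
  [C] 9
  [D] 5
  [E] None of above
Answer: D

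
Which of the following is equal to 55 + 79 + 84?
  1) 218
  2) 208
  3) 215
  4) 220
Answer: 1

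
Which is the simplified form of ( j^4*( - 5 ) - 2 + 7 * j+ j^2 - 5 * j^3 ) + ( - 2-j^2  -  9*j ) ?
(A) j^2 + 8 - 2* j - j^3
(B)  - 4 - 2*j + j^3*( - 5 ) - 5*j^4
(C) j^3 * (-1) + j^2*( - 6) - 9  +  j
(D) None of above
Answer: B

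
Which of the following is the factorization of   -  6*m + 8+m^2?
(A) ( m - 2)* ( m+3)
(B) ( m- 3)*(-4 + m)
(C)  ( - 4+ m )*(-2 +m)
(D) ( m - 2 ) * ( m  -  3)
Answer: C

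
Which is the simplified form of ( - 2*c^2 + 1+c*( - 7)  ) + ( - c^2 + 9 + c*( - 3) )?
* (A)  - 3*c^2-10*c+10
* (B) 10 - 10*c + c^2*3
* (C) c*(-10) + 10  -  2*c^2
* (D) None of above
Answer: A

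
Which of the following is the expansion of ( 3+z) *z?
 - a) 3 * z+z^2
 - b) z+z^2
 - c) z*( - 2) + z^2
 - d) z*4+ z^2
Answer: a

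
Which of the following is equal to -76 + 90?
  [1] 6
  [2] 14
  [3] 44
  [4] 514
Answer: 2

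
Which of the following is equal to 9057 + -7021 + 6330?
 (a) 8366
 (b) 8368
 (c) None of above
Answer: a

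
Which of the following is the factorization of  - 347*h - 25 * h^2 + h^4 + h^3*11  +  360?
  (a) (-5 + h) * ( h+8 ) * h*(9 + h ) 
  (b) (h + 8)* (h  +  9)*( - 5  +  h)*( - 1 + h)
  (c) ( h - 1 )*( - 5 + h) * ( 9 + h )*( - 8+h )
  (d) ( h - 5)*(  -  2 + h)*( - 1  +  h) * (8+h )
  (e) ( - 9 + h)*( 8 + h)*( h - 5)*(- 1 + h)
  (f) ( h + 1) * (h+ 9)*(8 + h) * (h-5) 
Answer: b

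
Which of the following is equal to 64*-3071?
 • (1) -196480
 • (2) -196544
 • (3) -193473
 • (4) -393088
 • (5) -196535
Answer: 2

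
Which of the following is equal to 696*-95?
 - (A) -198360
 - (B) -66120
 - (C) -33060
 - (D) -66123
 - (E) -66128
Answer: B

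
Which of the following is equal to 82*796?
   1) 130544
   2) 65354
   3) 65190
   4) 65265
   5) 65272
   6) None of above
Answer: 5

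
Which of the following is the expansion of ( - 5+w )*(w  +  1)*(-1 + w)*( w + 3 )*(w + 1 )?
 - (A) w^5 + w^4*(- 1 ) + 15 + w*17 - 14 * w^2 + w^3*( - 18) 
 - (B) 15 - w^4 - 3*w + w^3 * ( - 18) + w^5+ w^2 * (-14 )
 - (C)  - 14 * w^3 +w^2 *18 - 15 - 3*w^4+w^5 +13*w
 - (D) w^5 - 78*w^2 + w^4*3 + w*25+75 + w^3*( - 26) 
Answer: A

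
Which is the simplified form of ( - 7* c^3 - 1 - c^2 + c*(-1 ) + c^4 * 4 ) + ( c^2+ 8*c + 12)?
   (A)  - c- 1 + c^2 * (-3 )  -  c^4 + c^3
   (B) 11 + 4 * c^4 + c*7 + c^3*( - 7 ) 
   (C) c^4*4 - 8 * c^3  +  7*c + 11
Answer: B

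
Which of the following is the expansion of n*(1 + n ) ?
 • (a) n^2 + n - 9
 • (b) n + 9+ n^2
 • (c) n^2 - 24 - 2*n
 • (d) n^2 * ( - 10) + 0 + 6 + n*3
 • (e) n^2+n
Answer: e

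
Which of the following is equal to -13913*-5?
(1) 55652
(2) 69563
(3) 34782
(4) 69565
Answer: 4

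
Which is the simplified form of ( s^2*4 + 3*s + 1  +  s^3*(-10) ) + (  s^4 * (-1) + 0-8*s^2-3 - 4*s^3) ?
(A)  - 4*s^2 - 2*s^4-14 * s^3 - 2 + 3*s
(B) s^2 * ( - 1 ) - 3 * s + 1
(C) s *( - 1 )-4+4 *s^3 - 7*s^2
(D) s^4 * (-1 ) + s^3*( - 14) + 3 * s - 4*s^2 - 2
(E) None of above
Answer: D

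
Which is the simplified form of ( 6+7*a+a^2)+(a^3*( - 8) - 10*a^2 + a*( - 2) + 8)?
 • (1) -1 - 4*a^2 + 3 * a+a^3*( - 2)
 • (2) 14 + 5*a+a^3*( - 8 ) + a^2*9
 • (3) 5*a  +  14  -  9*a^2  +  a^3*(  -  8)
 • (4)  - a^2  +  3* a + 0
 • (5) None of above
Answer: 3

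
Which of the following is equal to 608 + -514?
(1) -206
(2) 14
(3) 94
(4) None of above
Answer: 3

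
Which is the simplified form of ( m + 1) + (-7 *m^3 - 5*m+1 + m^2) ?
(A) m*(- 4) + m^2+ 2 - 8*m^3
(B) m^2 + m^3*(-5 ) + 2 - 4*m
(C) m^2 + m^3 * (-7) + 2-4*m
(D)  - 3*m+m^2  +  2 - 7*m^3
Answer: C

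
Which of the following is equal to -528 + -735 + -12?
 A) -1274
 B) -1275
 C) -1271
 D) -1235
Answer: B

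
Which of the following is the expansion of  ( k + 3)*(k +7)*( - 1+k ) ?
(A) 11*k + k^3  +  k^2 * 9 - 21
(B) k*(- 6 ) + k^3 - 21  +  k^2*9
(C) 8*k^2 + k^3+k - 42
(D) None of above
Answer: A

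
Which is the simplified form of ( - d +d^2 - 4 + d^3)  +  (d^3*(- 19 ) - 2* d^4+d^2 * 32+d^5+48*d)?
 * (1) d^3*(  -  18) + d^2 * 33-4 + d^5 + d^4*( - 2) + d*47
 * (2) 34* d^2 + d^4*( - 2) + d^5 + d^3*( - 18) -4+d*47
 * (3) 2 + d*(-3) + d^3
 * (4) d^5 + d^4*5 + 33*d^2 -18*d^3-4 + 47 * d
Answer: 1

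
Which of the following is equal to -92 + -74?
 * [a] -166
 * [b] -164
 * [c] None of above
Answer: a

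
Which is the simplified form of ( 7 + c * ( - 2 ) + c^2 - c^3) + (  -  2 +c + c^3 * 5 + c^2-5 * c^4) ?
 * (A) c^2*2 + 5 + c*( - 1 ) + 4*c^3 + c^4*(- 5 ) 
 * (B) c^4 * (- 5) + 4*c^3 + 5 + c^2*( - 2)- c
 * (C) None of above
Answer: A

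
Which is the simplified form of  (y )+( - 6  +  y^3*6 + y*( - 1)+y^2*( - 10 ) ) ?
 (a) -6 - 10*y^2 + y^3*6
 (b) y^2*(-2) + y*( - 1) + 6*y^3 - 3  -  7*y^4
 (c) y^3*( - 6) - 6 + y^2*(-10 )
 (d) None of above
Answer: a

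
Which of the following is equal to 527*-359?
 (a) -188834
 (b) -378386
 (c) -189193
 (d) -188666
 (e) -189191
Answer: c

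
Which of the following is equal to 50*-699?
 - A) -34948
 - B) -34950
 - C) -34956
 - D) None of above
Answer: B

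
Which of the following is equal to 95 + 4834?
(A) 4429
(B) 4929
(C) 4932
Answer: B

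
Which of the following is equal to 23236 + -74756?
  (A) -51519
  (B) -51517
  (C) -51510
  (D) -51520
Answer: D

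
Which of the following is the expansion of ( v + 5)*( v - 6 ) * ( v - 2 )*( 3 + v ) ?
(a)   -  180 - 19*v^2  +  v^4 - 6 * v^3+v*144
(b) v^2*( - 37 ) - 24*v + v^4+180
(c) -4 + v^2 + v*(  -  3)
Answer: b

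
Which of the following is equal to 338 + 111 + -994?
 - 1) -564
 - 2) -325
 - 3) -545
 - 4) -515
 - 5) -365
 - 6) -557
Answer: 3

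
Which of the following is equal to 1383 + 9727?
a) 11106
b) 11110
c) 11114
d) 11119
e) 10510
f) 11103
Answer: b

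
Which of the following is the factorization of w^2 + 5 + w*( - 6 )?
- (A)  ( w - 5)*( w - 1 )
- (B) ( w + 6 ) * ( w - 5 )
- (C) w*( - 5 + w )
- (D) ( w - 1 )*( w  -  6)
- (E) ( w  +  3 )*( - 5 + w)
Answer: A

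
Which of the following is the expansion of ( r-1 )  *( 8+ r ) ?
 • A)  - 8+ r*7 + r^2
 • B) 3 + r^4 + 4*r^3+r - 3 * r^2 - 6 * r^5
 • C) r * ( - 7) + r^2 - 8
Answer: A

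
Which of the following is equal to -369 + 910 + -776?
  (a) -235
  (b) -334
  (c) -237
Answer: a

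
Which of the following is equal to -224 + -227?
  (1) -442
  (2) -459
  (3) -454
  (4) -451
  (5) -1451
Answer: 4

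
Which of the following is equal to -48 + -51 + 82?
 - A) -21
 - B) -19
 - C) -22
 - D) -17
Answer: D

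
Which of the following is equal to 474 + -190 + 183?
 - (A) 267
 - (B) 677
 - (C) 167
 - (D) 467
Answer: D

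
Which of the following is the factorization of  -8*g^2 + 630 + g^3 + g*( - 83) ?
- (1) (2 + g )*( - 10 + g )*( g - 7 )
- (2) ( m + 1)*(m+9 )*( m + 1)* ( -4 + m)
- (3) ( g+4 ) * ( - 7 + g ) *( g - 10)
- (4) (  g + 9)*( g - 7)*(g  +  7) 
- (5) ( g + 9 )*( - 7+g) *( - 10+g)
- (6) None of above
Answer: 5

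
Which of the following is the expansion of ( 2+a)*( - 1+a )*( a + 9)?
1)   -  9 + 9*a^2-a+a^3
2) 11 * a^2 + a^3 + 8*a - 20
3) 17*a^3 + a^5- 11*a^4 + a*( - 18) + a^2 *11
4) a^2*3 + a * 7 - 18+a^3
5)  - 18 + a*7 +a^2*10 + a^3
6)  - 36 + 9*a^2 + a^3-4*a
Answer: 5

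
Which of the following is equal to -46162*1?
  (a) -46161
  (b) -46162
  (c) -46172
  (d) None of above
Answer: b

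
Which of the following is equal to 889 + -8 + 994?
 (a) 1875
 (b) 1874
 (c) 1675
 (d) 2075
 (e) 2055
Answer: a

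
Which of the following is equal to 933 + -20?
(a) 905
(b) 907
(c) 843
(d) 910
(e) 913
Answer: e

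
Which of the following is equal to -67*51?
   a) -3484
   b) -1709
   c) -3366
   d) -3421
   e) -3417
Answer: e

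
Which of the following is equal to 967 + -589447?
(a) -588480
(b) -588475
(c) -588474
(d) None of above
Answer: a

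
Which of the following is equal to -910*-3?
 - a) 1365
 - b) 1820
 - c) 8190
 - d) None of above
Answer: d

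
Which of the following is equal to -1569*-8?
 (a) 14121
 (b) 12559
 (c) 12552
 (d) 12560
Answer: c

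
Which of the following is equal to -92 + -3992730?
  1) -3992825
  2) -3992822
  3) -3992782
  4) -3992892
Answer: 2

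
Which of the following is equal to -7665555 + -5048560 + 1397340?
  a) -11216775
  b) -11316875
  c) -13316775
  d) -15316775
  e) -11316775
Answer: e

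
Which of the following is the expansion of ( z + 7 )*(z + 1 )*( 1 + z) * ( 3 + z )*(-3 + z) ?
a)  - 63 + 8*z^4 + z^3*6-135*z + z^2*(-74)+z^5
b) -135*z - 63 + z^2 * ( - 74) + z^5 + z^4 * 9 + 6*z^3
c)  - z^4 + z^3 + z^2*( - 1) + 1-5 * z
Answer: b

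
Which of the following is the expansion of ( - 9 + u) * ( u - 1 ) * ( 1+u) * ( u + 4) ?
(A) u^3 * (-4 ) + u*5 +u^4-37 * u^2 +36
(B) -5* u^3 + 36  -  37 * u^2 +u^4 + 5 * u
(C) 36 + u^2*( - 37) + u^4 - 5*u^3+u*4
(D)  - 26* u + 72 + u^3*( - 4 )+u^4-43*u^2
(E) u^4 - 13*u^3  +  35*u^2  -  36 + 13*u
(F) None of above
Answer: B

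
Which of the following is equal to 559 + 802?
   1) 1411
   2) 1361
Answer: 2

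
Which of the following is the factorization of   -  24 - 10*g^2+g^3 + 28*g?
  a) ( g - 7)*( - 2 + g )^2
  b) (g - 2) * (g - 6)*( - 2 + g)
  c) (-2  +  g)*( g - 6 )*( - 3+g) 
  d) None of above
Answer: b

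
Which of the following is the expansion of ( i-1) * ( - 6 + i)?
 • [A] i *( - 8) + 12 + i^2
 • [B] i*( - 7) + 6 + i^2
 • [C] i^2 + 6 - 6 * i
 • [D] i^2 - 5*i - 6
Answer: B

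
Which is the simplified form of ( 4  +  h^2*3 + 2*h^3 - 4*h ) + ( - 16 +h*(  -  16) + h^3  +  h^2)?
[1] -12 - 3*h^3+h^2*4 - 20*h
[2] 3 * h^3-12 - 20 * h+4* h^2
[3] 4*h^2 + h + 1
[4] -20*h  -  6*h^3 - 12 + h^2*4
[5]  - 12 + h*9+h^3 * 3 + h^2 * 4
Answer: 2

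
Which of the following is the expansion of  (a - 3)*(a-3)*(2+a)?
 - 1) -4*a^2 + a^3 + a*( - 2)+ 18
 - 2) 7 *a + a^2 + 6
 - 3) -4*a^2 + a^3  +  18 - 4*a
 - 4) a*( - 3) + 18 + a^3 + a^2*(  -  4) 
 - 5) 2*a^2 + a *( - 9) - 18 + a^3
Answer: 4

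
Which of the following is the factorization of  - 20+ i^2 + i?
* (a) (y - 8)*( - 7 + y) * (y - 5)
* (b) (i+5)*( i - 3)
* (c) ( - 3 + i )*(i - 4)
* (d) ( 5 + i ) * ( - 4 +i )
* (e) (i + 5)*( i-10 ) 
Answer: d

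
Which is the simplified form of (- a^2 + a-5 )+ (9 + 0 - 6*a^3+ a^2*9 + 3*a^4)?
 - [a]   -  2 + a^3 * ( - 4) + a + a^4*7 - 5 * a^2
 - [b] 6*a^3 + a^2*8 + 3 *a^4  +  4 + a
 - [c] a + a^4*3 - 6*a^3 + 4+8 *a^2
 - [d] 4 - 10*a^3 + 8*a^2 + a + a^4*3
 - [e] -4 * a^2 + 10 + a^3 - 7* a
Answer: c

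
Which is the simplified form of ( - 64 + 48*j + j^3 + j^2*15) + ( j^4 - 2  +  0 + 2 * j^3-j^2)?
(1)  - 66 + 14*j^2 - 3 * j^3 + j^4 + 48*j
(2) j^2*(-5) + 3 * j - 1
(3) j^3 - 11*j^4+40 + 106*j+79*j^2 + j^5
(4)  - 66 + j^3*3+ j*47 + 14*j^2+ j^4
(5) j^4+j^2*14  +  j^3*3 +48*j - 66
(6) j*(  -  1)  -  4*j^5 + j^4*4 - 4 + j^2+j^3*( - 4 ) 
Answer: 5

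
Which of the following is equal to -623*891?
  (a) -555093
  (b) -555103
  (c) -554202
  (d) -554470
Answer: a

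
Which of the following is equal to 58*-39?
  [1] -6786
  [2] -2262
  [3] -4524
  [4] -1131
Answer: 2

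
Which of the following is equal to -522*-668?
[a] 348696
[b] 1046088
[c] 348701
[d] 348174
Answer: a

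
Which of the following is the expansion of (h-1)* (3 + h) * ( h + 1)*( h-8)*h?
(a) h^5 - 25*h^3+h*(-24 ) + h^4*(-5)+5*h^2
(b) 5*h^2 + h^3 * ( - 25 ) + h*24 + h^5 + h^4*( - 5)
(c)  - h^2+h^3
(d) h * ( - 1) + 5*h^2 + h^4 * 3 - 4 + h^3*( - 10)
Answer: b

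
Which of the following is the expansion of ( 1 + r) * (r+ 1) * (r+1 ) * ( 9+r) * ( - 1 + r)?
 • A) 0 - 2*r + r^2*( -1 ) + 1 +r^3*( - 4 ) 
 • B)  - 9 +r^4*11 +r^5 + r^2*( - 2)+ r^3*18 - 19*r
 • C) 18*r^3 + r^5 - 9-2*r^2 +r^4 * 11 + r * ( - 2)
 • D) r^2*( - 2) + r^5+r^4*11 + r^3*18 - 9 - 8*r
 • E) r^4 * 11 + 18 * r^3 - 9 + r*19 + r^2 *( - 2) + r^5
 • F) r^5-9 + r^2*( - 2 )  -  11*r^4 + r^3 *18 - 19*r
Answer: B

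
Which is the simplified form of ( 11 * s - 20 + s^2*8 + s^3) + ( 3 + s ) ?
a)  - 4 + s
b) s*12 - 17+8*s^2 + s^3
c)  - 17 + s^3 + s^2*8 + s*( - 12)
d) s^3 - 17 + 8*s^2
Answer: b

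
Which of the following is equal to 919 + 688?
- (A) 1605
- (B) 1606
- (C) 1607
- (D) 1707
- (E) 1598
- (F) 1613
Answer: C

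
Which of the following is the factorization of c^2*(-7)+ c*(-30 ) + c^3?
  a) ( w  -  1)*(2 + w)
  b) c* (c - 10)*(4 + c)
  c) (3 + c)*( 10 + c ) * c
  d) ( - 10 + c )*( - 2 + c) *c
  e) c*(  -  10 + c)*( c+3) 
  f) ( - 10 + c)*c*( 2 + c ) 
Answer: e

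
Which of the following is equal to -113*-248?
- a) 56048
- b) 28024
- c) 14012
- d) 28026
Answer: b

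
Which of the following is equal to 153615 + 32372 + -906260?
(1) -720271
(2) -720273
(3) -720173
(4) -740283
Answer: 2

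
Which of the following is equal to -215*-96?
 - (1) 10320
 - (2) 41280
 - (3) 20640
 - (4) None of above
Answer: 3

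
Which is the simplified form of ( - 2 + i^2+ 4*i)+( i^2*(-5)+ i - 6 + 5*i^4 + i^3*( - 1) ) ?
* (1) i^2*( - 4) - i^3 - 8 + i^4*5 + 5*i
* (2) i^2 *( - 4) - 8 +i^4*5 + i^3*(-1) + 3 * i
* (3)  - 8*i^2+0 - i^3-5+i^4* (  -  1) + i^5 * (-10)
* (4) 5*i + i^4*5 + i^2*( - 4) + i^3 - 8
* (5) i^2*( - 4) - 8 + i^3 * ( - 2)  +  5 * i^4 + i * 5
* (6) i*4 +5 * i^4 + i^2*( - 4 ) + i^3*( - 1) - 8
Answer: 1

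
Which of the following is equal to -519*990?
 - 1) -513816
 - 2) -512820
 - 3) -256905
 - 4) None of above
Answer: 4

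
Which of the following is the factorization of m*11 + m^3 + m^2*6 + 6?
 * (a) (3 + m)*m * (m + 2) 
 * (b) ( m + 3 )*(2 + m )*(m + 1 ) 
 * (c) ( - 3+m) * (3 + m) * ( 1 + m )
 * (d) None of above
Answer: b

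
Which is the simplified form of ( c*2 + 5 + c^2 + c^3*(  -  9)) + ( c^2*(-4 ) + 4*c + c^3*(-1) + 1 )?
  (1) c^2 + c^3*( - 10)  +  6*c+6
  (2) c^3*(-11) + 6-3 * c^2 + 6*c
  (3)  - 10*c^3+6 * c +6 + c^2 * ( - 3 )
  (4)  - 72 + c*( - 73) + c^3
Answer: 3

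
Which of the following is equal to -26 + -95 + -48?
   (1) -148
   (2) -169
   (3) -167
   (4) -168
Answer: 2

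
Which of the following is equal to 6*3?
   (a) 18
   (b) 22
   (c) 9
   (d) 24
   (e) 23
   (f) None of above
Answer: a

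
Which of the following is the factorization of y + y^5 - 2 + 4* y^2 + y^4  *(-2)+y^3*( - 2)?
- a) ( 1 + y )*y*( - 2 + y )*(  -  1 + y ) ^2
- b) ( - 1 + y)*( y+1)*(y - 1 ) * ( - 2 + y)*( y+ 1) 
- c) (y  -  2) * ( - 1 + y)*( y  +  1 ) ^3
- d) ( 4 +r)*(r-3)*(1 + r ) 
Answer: b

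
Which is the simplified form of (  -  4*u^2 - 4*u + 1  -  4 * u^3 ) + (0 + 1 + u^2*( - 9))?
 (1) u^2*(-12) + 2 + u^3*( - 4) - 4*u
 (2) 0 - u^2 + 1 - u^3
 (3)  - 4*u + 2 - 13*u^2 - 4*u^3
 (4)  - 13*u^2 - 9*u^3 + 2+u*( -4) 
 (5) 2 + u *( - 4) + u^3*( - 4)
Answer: 3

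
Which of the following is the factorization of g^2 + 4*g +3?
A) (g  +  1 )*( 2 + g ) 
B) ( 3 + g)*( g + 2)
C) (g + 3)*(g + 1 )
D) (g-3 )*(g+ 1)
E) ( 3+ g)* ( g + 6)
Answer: C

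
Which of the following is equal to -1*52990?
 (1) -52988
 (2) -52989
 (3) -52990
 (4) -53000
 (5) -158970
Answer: 3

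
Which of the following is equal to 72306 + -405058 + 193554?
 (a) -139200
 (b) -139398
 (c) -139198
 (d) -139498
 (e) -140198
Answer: c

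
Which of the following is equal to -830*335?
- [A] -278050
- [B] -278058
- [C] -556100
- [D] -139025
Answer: A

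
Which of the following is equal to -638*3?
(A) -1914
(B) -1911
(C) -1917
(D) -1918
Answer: A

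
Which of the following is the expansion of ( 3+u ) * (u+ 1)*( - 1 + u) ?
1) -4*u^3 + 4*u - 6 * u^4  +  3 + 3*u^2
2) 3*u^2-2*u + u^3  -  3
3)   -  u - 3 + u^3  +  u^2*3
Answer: 3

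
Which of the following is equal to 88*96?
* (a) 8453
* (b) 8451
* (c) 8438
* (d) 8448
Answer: d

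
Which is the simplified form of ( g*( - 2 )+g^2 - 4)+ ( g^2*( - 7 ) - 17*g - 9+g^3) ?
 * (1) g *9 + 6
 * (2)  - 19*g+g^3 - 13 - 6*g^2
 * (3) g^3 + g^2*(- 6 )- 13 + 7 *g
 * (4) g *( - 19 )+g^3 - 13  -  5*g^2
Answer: 2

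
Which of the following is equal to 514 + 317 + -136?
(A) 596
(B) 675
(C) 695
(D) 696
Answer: C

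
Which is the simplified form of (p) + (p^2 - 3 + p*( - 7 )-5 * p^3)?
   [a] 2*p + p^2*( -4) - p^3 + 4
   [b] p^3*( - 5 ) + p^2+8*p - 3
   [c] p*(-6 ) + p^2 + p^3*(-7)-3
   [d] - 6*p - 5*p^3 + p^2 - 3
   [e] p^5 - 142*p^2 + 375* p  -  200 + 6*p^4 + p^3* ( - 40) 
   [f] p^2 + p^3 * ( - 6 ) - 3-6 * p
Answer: d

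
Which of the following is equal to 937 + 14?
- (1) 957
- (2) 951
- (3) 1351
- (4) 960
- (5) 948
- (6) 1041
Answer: 2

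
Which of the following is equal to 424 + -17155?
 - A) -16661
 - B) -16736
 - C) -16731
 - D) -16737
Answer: C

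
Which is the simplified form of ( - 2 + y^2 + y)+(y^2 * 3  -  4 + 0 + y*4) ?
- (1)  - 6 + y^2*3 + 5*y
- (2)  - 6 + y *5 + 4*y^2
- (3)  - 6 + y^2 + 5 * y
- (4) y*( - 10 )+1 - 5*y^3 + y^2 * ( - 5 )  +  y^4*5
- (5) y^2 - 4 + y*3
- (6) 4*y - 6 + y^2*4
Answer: 2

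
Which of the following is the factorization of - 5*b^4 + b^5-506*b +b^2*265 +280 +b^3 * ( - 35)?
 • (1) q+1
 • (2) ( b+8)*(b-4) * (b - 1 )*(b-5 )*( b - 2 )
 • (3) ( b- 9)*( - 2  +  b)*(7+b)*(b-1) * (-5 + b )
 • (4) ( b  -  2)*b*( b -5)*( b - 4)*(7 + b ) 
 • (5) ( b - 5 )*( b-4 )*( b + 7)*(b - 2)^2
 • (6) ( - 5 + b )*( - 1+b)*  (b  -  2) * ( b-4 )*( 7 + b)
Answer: 6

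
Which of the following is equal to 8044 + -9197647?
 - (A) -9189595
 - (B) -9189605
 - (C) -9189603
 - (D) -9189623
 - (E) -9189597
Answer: C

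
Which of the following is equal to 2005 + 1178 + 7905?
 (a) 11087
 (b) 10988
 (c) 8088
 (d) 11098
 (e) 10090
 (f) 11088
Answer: f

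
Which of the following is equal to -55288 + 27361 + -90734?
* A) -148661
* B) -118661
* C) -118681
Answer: B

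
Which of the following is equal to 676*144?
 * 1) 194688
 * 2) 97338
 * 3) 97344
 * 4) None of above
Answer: 3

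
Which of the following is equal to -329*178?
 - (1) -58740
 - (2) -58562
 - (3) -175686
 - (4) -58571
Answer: 2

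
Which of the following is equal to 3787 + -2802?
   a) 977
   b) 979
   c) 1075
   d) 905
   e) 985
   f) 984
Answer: e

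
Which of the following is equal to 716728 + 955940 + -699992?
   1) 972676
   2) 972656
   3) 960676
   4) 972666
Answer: 1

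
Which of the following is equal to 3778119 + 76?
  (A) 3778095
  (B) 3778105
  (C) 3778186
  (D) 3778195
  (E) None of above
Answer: D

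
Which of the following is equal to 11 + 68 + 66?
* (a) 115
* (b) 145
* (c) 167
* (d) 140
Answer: b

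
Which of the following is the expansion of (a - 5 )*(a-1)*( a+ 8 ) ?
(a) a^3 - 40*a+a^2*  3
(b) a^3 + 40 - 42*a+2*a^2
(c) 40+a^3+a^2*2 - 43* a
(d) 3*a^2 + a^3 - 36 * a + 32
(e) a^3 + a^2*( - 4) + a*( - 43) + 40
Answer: c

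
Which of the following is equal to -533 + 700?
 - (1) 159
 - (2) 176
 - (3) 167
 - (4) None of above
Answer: 3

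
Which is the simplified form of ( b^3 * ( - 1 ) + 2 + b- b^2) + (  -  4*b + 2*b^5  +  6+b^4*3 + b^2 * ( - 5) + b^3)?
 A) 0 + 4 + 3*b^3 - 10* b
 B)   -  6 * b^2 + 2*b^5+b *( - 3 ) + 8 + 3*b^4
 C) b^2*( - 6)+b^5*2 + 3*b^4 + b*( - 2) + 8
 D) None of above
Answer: B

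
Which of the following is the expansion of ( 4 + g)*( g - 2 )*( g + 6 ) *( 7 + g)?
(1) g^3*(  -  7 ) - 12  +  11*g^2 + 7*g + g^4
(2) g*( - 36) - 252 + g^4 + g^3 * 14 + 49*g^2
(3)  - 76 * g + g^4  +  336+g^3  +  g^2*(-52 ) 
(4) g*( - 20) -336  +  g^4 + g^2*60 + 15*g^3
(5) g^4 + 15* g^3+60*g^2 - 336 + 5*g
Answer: 4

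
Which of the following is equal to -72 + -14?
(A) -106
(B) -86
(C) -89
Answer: B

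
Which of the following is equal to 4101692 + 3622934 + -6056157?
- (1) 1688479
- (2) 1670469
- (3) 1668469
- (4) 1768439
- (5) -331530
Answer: 3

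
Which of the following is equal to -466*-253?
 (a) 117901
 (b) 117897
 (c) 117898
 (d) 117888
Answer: c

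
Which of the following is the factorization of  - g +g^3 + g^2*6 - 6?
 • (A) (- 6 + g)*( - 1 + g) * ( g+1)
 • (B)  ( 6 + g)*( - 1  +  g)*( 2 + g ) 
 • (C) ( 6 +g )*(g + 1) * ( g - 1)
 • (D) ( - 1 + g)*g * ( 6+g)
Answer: C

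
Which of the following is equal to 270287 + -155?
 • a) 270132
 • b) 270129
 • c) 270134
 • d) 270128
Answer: a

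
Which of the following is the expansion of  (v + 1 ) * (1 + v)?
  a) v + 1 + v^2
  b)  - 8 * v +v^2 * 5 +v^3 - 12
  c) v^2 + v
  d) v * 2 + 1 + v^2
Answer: d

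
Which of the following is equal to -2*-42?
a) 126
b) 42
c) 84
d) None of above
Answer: c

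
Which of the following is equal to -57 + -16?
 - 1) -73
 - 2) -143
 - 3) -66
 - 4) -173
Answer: 1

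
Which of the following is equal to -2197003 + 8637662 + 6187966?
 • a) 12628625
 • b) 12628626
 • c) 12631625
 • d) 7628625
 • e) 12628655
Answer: a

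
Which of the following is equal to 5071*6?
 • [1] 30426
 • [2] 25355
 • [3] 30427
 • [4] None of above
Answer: 1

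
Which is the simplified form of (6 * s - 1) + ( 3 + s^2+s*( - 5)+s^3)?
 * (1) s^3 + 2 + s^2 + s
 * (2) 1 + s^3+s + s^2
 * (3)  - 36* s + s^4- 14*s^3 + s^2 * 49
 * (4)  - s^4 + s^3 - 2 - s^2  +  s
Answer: 1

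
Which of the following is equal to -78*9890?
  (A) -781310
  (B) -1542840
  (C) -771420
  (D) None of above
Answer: C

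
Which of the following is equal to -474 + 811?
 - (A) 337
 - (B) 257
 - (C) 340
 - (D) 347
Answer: A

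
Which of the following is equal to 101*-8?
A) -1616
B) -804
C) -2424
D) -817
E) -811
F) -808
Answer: F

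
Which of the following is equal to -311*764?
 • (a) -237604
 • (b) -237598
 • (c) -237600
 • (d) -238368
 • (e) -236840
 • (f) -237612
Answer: a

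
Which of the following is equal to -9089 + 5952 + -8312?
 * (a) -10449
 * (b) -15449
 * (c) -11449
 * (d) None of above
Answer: c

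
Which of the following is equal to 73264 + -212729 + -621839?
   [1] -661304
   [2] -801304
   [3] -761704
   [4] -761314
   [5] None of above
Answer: 5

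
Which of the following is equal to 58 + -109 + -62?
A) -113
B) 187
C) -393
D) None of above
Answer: A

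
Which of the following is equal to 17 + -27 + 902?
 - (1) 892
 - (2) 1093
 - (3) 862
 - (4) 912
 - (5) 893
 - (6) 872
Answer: 1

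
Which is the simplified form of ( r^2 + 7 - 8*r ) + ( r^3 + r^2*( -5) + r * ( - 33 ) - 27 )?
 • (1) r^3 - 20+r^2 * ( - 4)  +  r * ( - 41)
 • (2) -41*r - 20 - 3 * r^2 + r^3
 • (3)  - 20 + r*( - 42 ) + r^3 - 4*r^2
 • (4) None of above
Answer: 1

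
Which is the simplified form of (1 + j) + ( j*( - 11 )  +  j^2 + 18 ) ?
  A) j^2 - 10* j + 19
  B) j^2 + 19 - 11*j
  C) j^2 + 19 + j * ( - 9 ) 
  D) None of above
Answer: A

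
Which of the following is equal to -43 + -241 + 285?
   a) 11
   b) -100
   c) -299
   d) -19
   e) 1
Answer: e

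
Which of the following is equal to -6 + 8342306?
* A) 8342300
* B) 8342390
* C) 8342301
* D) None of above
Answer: A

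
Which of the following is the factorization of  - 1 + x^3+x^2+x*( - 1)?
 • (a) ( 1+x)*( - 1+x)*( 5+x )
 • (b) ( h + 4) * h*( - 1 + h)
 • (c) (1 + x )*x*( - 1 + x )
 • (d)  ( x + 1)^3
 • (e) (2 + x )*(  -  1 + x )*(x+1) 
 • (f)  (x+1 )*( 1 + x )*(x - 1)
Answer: f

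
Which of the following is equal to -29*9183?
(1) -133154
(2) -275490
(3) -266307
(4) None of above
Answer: 3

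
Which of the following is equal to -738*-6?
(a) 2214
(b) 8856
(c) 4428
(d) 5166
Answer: c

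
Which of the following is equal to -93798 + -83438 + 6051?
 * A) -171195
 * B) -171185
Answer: B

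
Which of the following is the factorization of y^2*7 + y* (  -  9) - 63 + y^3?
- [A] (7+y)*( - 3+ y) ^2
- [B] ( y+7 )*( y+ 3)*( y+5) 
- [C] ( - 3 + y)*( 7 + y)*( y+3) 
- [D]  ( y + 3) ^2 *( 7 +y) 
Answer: C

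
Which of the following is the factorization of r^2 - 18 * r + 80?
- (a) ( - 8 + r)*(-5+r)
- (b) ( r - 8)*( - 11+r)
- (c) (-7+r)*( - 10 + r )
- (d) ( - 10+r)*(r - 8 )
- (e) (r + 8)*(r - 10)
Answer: d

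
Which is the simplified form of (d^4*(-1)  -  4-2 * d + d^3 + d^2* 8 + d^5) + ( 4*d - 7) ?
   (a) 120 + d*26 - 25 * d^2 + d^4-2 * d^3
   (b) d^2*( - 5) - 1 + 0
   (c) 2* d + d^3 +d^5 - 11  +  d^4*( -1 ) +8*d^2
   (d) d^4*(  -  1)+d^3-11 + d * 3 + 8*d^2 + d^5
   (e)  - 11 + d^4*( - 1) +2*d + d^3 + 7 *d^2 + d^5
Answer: c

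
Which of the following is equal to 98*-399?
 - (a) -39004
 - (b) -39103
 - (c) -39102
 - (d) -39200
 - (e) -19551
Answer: c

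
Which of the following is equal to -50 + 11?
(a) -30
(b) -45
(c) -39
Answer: c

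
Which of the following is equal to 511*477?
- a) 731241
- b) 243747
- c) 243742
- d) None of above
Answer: b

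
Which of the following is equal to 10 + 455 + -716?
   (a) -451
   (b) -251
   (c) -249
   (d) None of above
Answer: b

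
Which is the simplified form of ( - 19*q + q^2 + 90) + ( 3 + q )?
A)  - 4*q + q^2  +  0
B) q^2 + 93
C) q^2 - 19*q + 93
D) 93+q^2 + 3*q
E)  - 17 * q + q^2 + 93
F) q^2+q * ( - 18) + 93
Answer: F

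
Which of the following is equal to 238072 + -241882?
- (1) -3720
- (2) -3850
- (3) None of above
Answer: 3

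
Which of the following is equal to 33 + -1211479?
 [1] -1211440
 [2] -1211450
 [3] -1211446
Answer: 3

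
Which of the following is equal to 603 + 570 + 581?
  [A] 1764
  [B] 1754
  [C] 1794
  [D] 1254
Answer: B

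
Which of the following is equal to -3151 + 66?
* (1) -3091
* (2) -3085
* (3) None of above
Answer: 2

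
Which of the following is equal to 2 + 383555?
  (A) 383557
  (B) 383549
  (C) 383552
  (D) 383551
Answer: A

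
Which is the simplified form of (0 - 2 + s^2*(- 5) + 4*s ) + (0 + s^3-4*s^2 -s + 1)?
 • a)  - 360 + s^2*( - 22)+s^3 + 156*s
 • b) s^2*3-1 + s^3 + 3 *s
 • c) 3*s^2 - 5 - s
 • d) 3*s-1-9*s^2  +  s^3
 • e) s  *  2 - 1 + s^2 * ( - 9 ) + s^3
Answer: d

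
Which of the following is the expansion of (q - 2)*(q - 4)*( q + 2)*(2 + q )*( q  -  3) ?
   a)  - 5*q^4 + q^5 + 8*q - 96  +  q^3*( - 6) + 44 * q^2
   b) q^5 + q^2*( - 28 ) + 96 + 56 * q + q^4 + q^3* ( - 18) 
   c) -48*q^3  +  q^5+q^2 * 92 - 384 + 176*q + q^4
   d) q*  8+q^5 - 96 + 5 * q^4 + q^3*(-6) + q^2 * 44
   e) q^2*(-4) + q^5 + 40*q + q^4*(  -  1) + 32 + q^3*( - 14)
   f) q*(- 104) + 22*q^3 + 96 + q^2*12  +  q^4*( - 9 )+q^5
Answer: a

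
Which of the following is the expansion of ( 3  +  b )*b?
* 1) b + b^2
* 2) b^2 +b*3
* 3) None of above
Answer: 2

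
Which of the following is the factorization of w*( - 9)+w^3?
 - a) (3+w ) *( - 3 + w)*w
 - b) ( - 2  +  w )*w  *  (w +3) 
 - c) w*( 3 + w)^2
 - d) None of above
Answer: a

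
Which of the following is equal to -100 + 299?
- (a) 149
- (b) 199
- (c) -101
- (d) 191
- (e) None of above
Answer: b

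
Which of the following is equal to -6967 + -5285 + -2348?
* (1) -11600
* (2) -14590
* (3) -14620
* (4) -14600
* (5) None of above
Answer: 4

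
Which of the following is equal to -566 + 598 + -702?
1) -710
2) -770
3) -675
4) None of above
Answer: 4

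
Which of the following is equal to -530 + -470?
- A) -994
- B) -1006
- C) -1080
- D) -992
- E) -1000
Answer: E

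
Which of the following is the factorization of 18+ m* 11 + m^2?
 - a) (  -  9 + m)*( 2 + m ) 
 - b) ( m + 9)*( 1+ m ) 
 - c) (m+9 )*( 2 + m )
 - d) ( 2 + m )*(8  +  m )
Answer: c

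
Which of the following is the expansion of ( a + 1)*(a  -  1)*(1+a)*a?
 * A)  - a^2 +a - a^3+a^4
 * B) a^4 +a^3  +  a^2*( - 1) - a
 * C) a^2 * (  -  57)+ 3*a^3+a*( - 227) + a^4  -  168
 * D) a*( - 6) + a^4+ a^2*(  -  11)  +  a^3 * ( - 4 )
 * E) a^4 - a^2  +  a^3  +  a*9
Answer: B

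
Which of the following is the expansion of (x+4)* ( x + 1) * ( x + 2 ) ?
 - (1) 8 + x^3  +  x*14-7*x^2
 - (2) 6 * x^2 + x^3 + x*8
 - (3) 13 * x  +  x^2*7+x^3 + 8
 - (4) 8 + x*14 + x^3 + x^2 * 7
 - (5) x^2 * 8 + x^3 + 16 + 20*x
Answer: 4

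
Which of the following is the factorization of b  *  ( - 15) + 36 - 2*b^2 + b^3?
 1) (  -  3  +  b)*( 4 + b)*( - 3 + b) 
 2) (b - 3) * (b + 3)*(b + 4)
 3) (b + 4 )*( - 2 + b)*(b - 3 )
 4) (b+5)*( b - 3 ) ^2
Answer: 1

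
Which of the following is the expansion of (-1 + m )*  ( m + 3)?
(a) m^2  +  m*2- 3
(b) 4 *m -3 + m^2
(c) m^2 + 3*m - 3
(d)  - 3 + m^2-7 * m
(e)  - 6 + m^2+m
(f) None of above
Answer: a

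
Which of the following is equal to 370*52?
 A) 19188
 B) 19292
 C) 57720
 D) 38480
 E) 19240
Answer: E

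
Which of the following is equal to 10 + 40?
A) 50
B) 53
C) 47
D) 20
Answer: A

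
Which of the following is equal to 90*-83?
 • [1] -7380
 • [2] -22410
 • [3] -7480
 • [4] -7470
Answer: 4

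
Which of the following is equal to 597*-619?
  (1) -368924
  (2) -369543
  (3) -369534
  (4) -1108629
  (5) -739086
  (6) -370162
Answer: 2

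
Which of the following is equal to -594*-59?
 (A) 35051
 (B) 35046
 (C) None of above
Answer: B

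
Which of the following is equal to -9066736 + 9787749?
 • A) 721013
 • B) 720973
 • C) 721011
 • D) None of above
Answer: A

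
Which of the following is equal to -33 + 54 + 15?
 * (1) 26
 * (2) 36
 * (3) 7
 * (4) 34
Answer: 2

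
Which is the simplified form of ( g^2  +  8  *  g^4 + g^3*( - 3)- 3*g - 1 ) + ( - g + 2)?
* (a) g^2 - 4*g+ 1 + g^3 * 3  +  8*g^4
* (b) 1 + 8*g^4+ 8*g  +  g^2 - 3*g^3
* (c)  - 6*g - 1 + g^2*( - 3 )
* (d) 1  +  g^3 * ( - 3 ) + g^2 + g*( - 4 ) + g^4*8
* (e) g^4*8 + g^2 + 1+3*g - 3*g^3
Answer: d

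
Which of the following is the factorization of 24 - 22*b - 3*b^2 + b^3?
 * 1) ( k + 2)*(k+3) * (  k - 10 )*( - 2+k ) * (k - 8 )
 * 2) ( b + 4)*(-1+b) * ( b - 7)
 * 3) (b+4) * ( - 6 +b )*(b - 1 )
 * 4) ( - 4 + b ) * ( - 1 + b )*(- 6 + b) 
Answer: 3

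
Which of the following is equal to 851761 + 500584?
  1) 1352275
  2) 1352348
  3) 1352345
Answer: 3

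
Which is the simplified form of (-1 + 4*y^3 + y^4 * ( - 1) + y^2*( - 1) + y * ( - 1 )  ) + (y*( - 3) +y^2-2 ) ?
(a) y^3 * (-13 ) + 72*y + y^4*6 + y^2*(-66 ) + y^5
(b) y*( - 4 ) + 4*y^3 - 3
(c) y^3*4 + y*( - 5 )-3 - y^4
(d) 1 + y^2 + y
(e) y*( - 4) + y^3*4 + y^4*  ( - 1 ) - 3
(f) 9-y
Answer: e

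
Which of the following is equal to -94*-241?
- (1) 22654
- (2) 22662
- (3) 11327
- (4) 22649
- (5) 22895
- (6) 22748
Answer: 1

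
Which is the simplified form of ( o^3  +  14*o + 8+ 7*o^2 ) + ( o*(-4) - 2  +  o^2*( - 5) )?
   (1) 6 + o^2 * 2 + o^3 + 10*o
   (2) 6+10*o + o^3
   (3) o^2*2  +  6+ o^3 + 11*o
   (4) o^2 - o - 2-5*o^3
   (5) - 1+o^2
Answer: 1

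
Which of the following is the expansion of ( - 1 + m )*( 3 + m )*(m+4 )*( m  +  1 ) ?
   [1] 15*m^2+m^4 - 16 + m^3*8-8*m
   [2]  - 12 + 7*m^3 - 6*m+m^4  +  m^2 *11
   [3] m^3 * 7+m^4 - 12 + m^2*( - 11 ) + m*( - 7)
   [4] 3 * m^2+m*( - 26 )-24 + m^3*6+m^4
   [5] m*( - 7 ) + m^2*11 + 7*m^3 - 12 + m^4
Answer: 5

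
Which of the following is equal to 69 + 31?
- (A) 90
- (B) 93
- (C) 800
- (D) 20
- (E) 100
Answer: E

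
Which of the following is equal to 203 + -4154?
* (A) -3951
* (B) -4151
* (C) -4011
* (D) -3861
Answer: A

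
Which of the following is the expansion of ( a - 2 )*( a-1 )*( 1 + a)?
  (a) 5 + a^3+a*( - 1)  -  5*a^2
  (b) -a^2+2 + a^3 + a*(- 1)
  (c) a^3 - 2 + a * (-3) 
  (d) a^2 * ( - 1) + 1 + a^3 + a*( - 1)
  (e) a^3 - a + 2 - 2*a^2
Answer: e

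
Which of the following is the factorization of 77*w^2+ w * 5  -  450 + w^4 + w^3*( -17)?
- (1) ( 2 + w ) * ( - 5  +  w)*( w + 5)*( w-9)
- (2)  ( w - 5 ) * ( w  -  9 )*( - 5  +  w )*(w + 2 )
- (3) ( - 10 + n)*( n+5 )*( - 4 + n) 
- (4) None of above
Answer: 2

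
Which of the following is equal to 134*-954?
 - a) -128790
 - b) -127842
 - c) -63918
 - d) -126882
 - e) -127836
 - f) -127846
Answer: e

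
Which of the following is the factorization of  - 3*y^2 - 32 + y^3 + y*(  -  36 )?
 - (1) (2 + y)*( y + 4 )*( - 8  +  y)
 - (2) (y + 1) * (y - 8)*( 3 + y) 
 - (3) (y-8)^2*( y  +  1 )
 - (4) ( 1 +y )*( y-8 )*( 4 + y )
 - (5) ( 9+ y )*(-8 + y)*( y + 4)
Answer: 4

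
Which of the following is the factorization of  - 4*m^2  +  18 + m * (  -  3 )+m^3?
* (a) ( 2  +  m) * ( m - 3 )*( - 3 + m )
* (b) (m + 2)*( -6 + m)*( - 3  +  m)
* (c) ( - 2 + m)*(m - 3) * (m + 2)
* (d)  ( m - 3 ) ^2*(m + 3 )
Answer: a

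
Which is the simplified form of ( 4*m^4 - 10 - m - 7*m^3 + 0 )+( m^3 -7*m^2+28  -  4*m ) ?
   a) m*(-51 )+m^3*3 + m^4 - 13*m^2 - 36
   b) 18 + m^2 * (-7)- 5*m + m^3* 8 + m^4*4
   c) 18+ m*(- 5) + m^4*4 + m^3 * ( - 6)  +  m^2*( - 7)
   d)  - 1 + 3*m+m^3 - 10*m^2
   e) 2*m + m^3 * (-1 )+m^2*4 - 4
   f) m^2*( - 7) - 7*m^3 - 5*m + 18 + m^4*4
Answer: c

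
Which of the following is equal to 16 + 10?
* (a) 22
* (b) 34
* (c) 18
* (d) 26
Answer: d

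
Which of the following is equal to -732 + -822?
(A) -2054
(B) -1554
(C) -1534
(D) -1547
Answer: B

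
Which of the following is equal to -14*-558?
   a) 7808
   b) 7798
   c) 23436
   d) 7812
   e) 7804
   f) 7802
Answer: d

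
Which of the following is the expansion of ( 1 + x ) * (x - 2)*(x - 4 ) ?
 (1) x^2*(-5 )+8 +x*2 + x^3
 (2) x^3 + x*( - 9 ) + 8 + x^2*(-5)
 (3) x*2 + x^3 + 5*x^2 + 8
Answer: 1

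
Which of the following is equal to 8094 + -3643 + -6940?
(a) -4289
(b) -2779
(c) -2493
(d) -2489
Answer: d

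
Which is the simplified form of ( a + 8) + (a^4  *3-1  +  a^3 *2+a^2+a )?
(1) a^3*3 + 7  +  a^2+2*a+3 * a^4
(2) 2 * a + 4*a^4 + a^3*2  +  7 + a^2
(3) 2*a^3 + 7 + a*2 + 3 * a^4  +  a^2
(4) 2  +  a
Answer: 3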